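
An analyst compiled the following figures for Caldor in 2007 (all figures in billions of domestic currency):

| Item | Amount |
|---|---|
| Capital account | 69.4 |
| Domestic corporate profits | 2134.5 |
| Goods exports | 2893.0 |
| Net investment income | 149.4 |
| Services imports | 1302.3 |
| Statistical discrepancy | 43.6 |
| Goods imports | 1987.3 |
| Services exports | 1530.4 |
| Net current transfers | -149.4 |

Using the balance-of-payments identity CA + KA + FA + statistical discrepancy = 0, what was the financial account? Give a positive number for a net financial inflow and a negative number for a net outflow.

-1246.8

Goods balance = 2893.0 - 1987.3 = 905.7
Services balance = 1530.4 - 1302.3 = 228.1
Trade balance (goods + services) = 905.7 + 228.1 = 1133.8
Net primary income = 149.4
Net secondary income = -149.4
Current account = 1133.8 + 149.4 + (-149.4) = 1133.8
Financial account = -(1133.8 + 69.4 + 43.6) = -1246.8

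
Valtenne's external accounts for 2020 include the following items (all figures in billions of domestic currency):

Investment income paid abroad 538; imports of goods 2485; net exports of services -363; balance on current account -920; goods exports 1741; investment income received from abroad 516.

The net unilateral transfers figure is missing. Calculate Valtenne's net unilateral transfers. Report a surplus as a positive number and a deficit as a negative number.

Current account = goods balance + services balance + net primary income + net secondary income
Sum of the known components = -1129
Net unilateral transfers = CA - (known components) = -920 - (-1129) = 209

209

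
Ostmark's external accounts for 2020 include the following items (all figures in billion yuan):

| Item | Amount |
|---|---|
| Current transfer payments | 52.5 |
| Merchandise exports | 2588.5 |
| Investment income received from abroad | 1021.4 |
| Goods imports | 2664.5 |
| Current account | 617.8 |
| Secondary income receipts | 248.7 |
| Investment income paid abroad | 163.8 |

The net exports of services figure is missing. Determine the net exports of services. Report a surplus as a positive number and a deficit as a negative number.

Current account = goods balance + services balance + net primary income + net secondary income
Sum of the known components = 977.8
Net exports of services = CA - (known components) = 617.8 - 977.8 = -360.0

-360.0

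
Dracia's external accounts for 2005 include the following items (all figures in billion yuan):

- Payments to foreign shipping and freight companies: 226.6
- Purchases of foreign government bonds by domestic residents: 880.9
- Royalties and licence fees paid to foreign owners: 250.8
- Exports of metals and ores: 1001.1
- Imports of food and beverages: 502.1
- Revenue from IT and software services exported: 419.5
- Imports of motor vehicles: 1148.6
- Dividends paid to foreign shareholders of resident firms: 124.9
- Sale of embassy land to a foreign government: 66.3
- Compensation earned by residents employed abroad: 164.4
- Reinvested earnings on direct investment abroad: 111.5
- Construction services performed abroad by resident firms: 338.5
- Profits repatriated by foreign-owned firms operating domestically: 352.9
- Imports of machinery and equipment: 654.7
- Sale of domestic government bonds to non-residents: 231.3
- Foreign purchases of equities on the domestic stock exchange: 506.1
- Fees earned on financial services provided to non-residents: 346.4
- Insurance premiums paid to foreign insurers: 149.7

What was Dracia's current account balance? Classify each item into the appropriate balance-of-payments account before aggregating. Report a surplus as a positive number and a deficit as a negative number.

-1028.9

Goods: -654.7 + 1001.1 - 1148.6 - 502.1 = -1304.3
Services: 338.5 + 419.5 - 226.6 - 250.8 - 149.7 + 346.4 = 477.3
Primary income: 164.4 - 124.9 + 111.5 - 352.9 = -201.9
Current account = (-1304.3) + 477.3 + (-201.9) = -1028.9
(Excluded from the current account — financial account: purchases of foreign government bonds by domestic residents 880.9, sale of domestic government bonds to non-residents 231.3, foreign purchases of equities on the domestic stock exchange 506.1; capital account: sale of embassy land to a foreign government 66.3.)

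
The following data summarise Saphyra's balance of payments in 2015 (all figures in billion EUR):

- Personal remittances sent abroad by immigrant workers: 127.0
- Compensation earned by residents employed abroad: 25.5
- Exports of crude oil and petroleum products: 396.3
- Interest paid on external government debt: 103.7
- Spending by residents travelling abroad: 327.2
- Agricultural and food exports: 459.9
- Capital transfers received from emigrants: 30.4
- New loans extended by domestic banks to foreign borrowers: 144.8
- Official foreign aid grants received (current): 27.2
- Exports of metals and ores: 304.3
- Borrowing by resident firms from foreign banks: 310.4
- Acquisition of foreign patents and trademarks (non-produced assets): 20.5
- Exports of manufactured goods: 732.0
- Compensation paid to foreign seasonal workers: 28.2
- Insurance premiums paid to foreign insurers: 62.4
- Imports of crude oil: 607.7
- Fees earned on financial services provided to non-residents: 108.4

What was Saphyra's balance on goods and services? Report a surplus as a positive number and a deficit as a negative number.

1003.6

Goods: 396.3 - 607.7 + 304.3 + 459.9 + 732.0 = 1284.8
Services: 108.4 - 62.4 - 327.2 = -281.2
Trade balance = 1284.8 + (-281.2) = 1003.6
(Excluded from the trade balance — secondary income: personal remittances sent abroad by immigrant workers 127.0, official foreign aid grants received (current) 27.2; primary income: compensation earned by residents employed abroad 25.5, interest paid on external government debt 103.7, compensation paid to foreign seasonal workers 28.2; capital account: capital transfers received from emigrants 30.4, acquisition of foreign patents and trademarks (non-produced assets) 20.5; financial account: new loans extended by domestic banks to foreign borrowers 144.8, borrowing by resident firms from foreign banks 310.4.)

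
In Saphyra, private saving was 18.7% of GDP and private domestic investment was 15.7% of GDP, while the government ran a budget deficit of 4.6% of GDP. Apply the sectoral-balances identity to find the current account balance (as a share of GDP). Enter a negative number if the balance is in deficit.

-1.6

By the sectoral-balances identity, CA = (S_private - I) + (T - G).
Private balance = 18.7 - 15.7 = 3.0
Government balance (T - G) = -4.6
CA = 3.0 + (-4.6) = -1.6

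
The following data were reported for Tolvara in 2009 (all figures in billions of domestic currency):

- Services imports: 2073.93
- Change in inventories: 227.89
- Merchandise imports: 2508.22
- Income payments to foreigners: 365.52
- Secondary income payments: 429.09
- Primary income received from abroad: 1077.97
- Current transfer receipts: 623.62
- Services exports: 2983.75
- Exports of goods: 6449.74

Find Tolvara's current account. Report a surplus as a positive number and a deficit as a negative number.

Goods balance = 6449.74 - 2508.22 = 3941.52
Services balance = 2983.75 - 2073.93 = 909.82
Trade balance (goods + services) = 3941.52 + 909.82 = 4851.34
Net primary income = 1077.97 - 365.52 = 712.45
Net secondary income = 623.62 - 429.09 = 194.53
Current account = 4851.34 + 712.45 + 194.53 = 5758.32

5758.32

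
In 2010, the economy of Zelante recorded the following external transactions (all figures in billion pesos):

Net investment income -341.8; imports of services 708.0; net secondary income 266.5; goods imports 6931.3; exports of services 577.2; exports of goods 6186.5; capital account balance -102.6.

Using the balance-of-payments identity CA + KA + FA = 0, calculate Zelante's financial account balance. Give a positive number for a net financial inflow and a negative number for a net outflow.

Goods balance = 6186.5 - 6931.3 = -744.8
Services balance = 577.2 - 708.0 = -130.8
Trade balance (goods + services) = -744.8 + (-130.8) = -875.6
Net primary income = -341.8
Net secondary income = 266.5
Current account = -875.6 + (-341.8) + 266.5 = -950.9
Financial account = -(-950.9 + (-102.6)) = 1053.5

1053.5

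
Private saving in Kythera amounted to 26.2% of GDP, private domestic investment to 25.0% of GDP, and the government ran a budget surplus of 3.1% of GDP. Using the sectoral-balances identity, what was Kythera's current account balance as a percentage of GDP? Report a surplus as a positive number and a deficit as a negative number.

4.3

By the sectoral-balances identity, CA = (S_private - I) + (T - G).
Private balance = 26.2 - 25.0 = 1.2
Government balance (T - G) = 3.1
CA = 1.2 + 3.1 = 4.3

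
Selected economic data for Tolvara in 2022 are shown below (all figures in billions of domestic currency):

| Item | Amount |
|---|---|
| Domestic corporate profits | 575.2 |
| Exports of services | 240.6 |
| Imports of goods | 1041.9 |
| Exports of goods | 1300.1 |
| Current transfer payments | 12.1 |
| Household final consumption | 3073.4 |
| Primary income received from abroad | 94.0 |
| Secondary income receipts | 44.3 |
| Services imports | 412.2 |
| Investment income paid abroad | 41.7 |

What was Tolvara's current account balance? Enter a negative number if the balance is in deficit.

171.1

Goods balance = 1300.1 - 1041.9 = 258.2
Services balance = 240.6 - 412.2 = -171.6
Trade balance (goods + services) = 258.2 + (-171.6) = 86.6
Net primary income = 94.0 - 41.7 = 52.3
Net secondary income = 44.3 - 12.1 = 32.2
Current account = 86.6 + 52.3 + 32.2 = 171.1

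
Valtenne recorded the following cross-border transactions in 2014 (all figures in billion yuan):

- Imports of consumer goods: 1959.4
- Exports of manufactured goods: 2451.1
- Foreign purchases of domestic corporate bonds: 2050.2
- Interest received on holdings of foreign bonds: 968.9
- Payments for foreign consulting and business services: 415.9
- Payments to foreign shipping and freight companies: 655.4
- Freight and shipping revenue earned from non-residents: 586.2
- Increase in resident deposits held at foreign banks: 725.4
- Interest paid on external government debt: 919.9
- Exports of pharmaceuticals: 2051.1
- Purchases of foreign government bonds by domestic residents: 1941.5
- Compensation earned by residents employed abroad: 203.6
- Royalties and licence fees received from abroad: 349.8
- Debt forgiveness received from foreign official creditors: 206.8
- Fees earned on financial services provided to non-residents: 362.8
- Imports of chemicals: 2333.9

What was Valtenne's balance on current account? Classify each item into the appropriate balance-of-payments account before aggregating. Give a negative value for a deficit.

689.0

Goods: 2051.1 - 2333.9 + 2451.1 - 1959.4 = 208.9
Services: 362.8 + 349.8 - 655.4 + 586.2 - 415.9 = 227.5
Primary income: -919.9 + 968.9 + 203.6 = 252.6
Current account = 208.9 + 227.5 + 252.6 = 689.0
(Excluded from the current account — financial account: foreign purchases of domestic corporate bonds 2050.2, increase in resident deposits held at foreign banks 725.4, purchases of foreign government bonds by domestic residents 1941.5; capital account: debt forgiveness received from foreign official creditors 206.8.)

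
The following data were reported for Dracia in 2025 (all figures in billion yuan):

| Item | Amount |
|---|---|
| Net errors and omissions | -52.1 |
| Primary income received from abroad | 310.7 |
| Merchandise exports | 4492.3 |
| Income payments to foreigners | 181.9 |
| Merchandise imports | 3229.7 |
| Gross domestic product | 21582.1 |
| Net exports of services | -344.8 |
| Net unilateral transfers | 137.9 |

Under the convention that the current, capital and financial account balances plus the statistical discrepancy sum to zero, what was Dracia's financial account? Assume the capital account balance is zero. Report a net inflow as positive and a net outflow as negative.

Goods balance = 4492.3 - 3229.7 = 1262.6
Services balance = -344.8
Trade balance (goods + services) = 1262.6 + (-344.8) = 917.8
Net primary income = 310.7 - 181.9 = 128.8
Net secondary income = 137.9
Current account = 917.8 + 128.8 + 137.9 = 1184.5
Financial account = -(1184.5 + (-52.1)) = -1132.4

-1132.4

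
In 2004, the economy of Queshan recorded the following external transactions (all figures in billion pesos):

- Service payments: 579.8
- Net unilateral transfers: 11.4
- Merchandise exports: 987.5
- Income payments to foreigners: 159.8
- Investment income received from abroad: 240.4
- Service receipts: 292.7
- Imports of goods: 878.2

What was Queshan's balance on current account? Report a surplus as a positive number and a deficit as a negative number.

Goods balance = 987.5 - 878.2 = 109.3
Services balance = 292.7 - 579.8 = -287.1
Trade balance (goods + services) = 109.3 + (-287.1) = -177.8
Net primary income = 240.4 - 159.8 = 80.6
Net secondary income = 11.4
Current account = -177.8 + 80.6 + 11.4 = -85.8

-85.8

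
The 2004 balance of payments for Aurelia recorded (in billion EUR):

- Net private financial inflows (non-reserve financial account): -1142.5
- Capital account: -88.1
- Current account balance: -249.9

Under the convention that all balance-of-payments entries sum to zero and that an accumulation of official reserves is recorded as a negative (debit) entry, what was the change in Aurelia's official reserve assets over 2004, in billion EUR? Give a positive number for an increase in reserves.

Official reserve transactions balance = -((-249.9) + (-88.1) + (-1142.5)) = 1480.5
An accumulation of reserves is recorded as a debit (negative entry), so the change in the stock of reserves is the negative of that balance.
Change in official reserves = -(1480.5) = -1480.5

-1480.5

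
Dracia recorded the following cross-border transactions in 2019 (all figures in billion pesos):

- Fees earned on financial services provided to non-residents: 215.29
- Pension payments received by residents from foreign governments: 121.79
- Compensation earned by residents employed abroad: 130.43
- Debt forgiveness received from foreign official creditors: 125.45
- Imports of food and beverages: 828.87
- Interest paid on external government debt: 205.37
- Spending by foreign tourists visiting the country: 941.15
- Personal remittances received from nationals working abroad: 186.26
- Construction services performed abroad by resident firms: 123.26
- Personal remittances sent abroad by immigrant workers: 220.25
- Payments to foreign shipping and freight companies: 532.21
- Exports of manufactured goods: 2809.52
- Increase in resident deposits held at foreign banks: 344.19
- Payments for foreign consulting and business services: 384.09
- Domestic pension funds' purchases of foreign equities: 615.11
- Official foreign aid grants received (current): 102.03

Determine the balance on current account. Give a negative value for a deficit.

2458.94

Goods: -828.87 + 2809.52 = 1980.65
Services: -532.21 + 941.15 - 384.09 + 215.29 + 123.26 = 363.40
Primary income: -205.37 + 130.43 = -74.94
Secondary income: -220.25 + 186.26 + 121.79 + 102.03 = 189.83
Current account = 1980.65 + 363.40 + (-74.94) + 189.83 = 2458.94
(Excluded from the current account — capital account: debt forgiveness received from foreign official creditors 125.45; financial account: increase in resident deposits held at foreign banks 344.19, domestic pension funds' purchases of foreign equities 615.11.)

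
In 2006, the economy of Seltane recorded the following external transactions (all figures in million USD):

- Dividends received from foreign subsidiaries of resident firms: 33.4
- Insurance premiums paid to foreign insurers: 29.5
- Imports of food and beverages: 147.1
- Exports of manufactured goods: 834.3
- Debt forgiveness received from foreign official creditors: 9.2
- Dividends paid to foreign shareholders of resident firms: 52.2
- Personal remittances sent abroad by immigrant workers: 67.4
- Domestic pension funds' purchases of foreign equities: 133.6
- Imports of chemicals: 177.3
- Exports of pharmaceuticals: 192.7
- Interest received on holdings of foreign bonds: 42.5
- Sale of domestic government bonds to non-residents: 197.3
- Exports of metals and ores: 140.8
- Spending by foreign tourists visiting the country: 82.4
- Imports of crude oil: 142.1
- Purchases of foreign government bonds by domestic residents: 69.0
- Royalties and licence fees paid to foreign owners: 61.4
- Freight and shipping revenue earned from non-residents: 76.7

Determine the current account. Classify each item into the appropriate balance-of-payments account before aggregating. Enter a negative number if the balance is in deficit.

Goods: -142.1 + 834.3 - 147.1 + 192.7 + 140.8 - 177.3 = 701.3
Services: 76.7 - 61.4 - 29.5 + 82.4 = 68.2
Primary income: 33.4 + 42.5 - 52.2 = 23.7
Secondary income: -67.4
Current account = 701.3 + 68.2 + 23.7 + (-67.4) = 725.8
(Excluded from the current account — capital account: debt forgiveness received from foreign official creditors 9.2; financial account: domestic pension funds' purchases of foreign equities 133.6, sale of domestic government bonds to non-residents 197.3, purchases of foreign government bonds by domestic residents 69.0.)

725.8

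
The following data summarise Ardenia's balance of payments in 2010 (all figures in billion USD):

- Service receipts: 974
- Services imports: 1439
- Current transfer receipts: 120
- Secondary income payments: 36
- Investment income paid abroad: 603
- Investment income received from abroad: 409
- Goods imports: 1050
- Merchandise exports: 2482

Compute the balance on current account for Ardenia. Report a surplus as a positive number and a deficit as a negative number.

Goods balance = 2482 - 1050 = 1432
Services balance = 974 - 1439 = -465
Trade balance (goods + services) = 1432 + (-465) = 967
Net primary income = 409 - 603 = -194
Net secondary income = 120 - 36 = 84
Current account = 967 + (-194) + 84 = 857

857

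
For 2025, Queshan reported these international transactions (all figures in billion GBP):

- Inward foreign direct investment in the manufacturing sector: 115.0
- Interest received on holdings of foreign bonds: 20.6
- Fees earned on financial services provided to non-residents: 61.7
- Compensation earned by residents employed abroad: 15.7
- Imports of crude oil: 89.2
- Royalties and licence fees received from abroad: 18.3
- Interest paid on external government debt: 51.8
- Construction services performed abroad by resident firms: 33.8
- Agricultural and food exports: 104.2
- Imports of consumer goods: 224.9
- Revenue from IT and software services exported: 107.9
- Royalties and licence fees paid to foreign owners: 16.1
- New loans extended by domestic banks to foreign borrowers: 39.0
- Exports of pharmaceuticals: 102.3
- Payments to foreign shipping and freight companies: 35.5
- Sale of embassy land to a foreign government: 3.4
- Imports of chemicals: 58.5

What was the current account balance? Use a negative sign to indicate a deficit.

Goods: 102.3 - 58.5 - 89.2 - 224.9 + 104.2 = -166.1
Services: 107.9 + 61.7 - 16.1 + 18.3 - 35.5 + 33.8 = 170.1
Primary income: -51.8 + 15.7 + 20.6 = -15.5
Current account = (-166.1) + 170.1 + (-15.5) = -11.5
(Excluded from the current account — financial account: inward foreign direct investment in the manufacturing sector 115.0, new loans extended by domestic banks to foreign borrowers 39.0; capital account: sale of embassy land to a foreign government 3.4.)

-11.5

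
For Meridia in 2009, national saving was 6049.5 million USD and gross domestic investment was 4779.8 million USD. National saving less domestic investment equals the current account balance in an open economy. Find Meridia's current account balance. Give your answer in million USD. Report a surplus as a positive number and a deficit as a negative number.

CA = S - I = 6049.5 - 4779.8 = 1269.7

1269.7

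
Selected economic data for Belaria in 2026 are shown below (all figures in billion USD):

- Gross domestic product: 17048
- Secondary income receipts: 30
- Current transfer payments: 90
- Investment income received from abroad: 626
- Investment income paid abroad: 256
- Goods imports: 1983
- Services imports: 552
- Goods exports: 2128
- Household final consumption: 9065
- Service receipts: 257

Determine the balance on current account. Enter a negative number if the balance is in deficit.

160

Goods balance = 2128 - 1983 = 145
Services balance = 257 - 552 = -295
Trade balance (goods + services) = 145 + (-295) = -150
Net primary income = 626 - 256 = 370
Net secondary income = 30 - 90 = -60
Current account = -150 + 370 + (-60) = 160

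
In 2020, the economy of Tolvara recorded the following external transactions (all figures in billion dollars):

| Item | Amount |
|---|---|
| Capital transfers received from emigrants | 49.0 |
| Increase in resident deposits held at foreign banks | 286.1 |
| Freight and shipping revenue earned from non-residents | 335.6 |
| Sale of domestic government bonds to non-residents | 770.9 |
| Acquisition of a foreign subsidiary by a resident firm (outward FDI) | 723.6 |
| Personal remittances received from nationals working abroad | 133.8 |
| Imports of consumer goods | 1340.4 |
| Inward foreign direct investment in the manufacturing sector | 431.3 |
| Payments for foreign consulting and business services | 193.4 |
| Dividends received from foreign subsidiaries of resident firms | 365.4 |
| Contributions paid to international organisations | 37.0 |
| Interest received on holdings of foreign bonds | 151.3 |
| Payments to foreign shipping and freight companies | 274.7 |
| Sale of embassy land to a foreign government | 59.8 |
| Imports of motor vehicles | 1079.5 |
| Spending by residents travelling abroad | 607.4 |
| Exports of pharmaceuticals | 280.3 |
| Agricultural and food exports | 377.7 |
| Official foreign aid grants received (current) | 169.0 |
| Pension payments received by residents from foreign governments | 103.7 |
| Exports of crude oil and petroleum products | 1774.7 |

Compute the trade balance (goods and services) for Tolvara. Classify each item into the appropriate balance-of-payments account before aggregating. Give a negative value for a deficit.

Goods: -1079.5 + 377.7 + 280.3 + 1774.7 - 1340.4 = 12.8
Services: -274.7 - 193.4 + 335.6 - 607.4 = -739.9
Trade balance = 12.8 + (-739.9) = -727.1
(Excluded from the trade balance — capital account: capital transfers received from emigrants 49.0, sale of embassy land to a foreign government 59.8; financial account: increase in resident deposits held at foreign banks 286.1, sale of domestic government bonds to non-residents 770.9, acquisition of a foreign subsidiary by a resident firm (outward FDI) 723.6, inward foreign direct investment in the manufacturing sector 431.3; secondary income: personal remittances received from nationals working abroad 133.8, contributions paid to international organisations 37.0, official foreign aid grants received (current) 169.0, pension payments received by residents from foreign governments 103.7; primary income: dividends received from foreign subsidiaries of resident firms 365.4, interest received on holdings of foreign bonds 151.3.)

-727.1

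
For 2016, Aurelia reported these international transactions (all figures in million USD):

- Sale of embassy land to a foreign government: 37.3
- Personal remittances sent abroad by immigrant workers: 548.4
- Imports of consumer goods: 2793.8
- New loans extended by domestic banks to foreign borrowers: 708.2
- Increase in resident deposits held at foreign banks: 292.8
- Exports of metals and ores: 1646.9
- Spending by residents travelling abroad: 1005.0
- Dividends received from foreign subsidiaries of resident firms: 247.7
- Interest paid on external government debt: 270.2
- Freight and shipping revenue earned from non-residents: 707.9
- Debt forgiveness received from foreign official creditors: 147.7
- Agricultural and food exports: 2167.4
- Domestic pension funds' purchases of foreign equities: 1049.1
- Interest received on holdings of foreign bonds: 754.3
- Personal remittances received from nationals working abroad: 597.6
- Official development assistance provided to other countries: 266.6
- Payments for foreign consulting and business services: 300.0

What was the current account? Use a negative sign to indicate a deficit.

Goods: 2167.4 + 1646.9 - 2793.8 = 1020.5
Services: 707.9 - 1005.0 - 300.0 = -597.1
Primary income: 754.3 + 247.7 - 270.2 = 731.8
Secondary income: -548.4 - 266.6 + 597.6 = -217.4
Current account = 1020.5 + (-597.1) + 731.8 + (-217.4) = 937.8
(Excluded from the current account — capital account: sale of embassy land to a foreign government 37.3, debt forgiveness received from foreign official creditors 147.7; financial account: new loans extended by domestic banks to foreign borrowers 708.2, increase in resident deposits held at foreign banks 292.8, domestic pension funds' purchases of foreign equities 1049.1.)

937.8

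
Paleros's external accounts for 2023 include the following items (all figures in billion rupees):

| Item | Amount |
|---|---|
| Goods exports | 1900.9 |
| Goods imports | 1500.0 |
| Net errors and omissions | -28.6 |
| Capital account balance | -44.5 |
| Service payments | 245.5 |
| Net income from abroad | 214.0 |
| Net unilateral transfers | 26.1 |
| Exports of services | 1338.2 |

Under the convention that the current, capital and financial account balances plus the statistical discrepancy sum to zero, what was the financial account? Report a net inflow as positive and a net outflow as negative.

Goods balance = 1900.9 - 1500.0 = 400.9
Services balance = 1338.2 - 245.5 = 1092.7
Trade balance (goods + services) = 400.9 + 1092.7 = 1493.6
Net primary income = 214.0
Net secondary income = 26.1
Current account = 1493.6 + 214.0 + 26.1 = 1733.7
Financial account = -(1733.7 + (-44.5) + (-28.6)) = -1660.6

-1660.6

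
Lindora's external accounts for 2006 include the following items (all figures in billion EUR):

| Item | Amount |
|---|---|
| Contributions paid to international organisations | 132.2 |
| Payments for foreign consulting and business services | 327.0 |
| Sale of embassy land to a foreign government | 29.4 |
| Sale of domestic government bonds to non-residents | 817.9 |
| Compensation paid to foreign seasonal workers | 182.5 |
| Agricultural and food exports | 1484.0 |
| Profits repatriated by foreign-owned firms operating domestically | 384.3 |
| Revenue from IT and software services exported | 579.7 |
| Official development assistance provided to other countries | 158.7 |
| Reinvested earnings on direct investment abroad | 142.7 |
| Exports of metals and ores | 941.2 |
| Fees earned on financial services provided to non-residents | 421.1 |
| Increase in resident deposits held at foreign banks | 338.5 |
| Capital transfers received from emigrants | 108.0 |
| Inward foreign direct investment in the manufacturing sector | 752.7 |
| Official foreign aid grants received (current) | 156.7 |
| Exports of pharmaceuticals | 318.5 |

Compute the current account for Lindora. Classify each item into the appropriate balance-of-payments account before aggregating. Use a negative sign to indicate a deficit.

Goods: 941.2 + 1484.0 + 318.5 = 2743.7
Services: 421.1 - 327.0 + 579.7 = 673.8
Primary income: -182.5 + 142.7 - 384.3 = -424.1
Secondary income: -132.2 - 158.7 + 156.7 = -134.2
Current account = 2743.7 + 673.8 + (-424.1) + (-134.2) = 2859.2
(Excluded from the current account — capital account: sale of embassy land to a foreign government 29.4, capital transfers received from emigrants 108.0; financial account: sale of domestic government bonds to non-residents 817.9, increase in resident deposits held at foreign banks 338.5, inward foreign direct investment in the manufacturing sector 752.7.)

2859.2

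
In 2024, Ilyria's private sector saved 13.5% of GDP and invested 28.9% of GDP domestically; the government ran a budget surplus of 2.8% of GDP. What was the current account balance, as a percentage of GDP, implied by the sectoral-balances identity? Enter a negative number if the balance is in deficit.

By the sectoral-balances identity, CA = (S_private - I) + (T - G).
Private balance = 13.5 - 28.9 = -15.4
Government balance (T - G) = 2.8
CA = -15.4 + 2.8 = -12.6

-12.6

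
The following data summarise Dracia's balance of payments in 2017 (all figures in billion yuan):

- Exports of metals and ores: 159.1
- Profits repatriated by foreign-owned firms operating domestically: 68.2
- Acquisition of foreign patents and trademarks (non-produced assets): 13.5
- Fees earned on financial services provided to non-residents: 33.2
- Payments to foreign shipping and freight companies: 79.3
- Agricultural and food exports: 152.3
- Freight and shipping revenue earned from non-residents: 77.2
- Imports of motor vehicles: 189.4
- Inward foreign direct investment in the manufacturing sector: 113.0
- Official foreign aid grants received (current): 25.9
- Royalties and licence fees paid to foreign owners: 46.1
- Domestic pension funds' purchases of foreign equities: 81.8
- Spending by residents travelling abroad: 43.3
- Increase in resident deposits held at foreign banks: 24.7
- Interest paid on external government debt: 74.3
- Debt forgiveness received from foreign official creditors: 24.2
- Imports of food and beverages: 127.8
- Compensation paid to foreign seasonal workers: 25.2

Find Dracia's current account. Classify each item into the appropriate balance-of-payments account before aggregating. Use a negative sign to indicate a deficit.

Goods: 159.1 - 127.8 + 152.3 - 189.4 = -5.8
Services: -43.3 - 79.3 - 46.1 + 33.2 + 77.2 = -58.3
Primary income: -68.2 - 74.3 - 25.2 = -167.7
Secondary income: 25.9
Current account = (-5.8) + (-58.3) + (-167.7) + 25.9 = -205.9
(Excluded from the current account — capital account: acquisition of foreign patents and trademarks (non-produced assets) 13.5, debt forgiveness received from foreign official creditors 24.2; financial account: inward foreign direct investment in the manufacturing sector 113.0, domestic pension funds' purchases of foreign equities 81.8, increase in resident deposits held at foreign banks 24.7.)

-205.9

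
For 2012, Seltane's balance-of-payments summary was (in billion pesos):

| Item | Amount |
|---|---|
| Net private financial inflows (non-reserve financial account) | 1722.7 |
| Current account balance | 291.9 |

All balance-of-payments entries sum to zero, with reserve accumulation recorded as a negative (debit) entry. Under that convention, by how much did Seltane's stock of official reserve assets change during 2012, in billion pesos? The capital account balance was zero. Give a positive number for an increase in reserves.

Official reserve transactions balance = -(291.9 + 1722.7) = -2014.6
An accumulation of reserves is recorded as a debit (negative entry), so the change in the stock of reserves is the negative of that balance.
Change in official reserves = -(-2014.6) = 2014.6

2014.6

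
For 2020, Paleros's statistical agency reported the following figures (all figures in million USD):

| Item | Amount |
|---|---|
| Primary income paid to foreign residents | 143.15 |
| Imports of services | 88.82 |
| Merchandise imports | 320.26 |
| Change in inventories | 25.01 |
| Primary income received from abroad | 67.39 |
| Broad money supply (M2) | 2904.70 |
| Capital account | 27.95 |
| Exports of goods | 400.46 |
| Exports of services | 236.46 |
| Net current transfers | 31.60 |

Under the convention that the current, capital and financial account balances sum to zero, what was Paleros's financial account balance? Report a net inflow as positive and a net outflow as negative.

-211.63

Goods balance = 400.46 - 320.26 = 80.20
Services balance = 236.46 - 88.82 = 147.64
Trade balance (goods + services) = 80.20 + 147.64 = 227.84
Net primary income = 67.39 - 143.15 = -75.76
Net secondary income = 31.60
Current account = 227.84 + (-75.76) + 31.60 = 183.68
Financial account = -(183.68 + 27.95) = -211.63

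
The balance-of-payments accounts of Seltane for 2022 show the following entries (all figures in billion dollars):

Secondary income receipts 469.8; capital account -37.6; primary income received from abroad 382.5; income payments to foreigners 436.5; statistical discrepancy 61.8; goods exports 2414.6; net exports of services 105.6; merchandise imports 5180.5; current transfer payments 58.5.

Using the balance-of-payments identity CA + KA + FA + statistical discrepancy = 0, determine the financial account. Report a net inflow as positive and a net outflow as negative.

2278.8

Goods balance = 2414.6 - 5180.5 = -2765.9
Services balance = 105.6
Trade balance (goods + services) = -2765.9 + 105.6 = -2660.3
Net primary income = 382.5 - 436.5 = -54.0
Net secondary income = 469.8 - 58.5 = 411.3
Current account = -2660.3 + (-54.0) + 411.3 = -2303.0
Financial account = -(-2303.0 + (-37.6) + 61.8) = 2278.8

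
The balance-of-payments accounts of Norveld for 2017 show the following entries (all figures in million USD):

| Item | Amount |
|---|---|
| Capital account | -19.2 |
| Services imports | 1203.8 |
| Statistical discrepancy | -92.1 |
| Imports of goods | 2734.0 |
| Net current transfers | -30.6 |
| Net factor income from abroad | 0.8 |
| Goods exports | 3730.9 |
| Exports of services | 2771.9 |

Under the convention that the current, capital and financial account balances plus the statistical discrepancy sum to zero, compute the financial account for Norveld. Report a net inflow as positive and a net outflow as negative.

-2423.9

Goods balance = 3730.9 - 2734.0 = 996.9
Services balance = 2771.9 - 1203.8 = 1568.1
Trade balance (goods + services) = 996.9 + 1568.1 = 2565.0
Net primary income = 0.8
Net secondary income = -30.6
Current account = 2565.0 + 0.8 + (-30.6) = 2535.2
Financial account = -(2535.2 + (-19.2) + (-92.1)) = -2423.9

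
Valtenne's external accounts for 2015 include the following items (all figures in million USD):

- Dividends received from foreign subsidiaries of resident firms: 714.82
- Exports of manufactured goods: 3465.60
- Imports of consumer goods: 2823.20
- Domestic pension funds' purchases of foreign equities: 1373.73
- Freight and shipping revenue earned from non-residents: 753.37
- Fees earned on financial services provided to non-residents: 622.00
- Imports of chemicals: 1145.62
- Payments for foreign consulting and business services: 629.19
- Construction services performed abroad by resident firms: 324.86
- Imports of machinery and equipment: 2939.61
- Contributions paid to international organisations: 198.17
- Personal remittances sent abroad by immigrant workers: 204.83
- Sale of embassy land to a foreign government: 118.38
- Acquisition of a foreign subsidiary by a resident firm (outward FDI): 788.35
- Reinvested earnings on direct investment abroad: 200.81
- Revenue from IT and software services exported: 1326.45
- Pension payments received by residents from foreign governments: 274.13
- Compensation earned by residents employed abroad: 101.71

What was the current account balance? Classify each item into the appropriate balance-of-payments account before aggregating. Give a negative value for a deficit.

Goods: -2939.61 + 3465.60 - 2823.20 - 1145.62 = -3442.83
Services: 753.37 + 1326.45 + 324.86 + 622.00 - 629.19 = 2397.49
Primary income: 714.82 + 200.81 + 101.71 = 1017.34
Secondary income: -204.83 + 274.13 - 198.17 = -128.87
Current account = (-3442.83) + 2397.49 + 1017.34 + (-128.87) = -156.87
(Excluded from the current account — financial account: domestic pension funds' purchases of foreign equities 1373.73, acquisition of a foreign subsidiary by a resident firm (outward FDI) 788.35; capital account: sale of embassy land to a foreign government 118.38.)

-156.87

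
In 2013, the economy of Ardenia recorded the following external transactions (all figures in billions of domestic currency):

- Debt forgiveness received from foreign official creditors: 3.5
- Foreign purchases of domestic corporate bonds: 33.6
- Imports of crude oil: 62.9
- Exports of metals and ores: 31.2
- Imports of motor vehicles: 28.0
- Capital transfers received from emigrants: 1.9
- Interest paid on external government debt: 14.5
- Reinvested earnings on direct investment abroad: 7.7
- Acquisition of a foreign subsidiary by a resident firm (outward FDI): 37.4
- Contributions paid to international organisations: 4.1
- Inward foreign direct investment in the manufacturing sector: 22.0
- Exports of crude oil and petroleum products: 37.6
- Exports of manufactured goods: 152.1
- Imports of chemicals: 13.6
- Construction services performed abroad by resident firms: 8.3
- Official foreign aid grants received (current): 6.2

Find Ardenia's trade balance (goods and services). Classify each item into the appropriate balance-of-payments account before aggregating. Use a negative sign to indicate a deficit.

Goods: -13.6 + 31.2 - 62.9 - 28.0 + 37.6 + 152.1 = 116.4
Services: 8.3
Trade balance = 116.4 + 8.3 = 124.7
(Excluded from the trade balance — capital account: debt forgiveness received from foreign official creditors 3.5, capital transfers received from emigrants 1.9; financial account: foreign purchases of domestic corporate bonds 33.6, acquisition of a foreign subsidiary by a resident firm (outward FDI) 37.4, inward foreign direct investment in the manufacturing sector 22.0; primary income: interest paid on external government debt 14.5, reinvested earnings on direct investment abroad 7.7; secondary income: contributions paid to international organisations 4.1, official foreign aid grants received (current) 6.2.)

124.7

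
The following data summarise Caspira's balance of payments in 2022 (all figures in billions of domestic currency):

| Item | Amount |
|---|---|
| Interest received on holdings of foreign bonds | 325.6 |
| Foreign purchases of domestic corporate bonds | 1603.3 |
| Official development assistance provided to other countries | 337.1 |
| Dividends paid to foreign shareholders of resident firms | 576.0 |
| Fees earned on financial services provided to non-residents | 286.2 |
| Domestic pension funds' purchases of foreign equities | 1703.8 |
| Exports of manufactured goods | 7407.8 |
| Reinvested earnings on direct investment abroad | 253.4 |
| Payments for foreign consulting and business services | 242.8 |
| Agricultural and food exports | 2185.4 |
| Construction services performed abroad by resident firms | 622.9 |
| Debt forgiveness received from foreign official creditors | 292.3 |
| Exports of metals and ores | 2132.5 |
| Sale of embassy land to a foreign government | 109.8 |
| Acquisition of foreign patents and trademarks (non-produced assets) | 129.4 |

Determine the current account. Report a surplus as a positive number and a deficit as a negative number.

Goods: 2185.4 + 2132.5 + 7407.8 = 11725.7
Services: 622.9 - 242.8 + 286.2 = 666.3
Primary income: 253.4 - 576.0 + 325.6 = 3.0
Secondary income: -337.1
Current account = 11725.7 + 666.3 + 3.0 + (-337.1) = 12057.9
(Excluded from the current account — financial account: foreign purchases of domestic corporate bonds 1603.3, domestic pension funds' purchases of foreign equities 1703.8; capital account: debt forgiveness received from foreign official creditors 292.3, sale of embassy land to a foreign government 109.8, acquisition of foreign patents and trademarks (non-produced assets) 129.4.)

12057.9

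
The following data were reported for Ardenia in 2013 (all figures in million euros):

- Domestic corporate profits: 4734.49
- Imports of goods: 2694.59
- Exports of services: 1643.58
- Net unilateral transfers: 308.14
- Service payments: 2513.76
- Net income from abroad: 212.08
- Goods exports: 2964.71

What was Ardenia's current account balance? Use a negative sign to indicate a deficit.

Goods balance = 2964.71 - 2694.59 = 270.12
Services balance = 1643.58 - 2513.76 = -870.18
Trade balance (goods + services) = 270.12 + (-870.18) = -600.06
Net primary income = 212.08
Net secondary income = 308.14
Current account = -600.06 + 212.08 + 308.14 = -79.84

-79.84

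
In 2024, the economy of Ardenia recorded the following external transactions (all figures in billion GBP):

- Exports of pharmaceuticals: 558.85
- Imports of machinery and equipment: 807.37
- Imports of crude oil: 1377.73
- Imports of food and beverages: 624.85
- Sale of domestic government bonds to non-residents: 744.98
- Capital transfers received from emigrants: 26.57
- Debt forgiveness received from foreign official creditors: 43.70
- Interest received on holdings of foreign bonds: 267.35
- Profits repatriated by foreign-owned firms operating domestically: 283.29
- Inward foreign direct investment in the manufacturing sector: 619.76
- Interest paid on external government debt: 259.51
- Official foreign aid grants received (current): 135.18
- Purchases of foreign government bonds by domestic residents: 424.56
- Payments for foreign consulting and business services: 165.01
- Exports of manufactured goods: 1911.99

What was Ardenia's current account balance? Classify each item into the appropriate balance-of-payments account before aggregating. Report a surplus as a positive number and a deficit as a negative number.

Goods: -807.37 + 1911.99 + 558.85 - 624.85 - 1377.73 = -339.11
Services: -165.01
Primary income: 267.35 - 259.51 - 283.29 = -275.45
Secondary income: 135.18
Current account = (-339.11) + (-165.01) + (-275.45) + 135.18 = -644.39
(Excluded from the current account — financial account: sale of domestic government bonds to non-residents 744.98, inward foreign direct investment in the manufacturing sector 619.76, purchases of foreign government bonds by domestic residents 424.56; capital account: capital transfers received from emigrants 26.57, debt forgiveness received from foreign official creditors 43.70.)

-644.39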